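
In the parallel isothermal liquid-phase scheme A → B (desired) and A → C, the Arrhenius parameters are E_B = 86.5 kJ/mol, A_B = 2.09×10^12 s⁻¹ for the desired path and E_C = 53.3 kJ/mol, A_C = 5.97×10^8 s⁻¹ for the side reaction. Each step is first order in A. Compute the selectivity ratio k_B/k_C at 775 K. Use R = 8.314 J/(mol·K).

20.3

Since both paths have the same order in A, the concentration cancels and S_{B/C} = k_B/k_C = (A_B/A_C)·exp[(E_C−E_B)/(RT)].
(E_C−E_B)/(RT) = (53.3−86.5)×10³/(8.314×775) = -33200/6443 = -5.153.
k_B/k_C = (2.09×10^12/5.97×10^8)·exp(-5.153) = 3501 × 0.005784 = 20.3.
Since E_B > E_C, raising the temperature improves selectivity toward B.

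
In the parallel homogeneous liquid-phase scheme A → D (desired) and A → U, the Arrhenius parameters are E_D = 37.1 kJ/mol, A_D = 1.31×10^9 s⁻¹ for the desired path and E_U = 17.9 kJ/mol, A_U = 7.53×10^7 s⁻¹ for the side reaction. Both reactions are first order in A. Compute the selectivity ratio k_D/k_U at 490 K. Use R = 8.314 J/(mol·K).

k_D/k_U = (A_D/A_U)·exp[−(E_D−E_U)/(RT)] = (A_D/A_U)·exp[(E_U−E_D)/(RT)].
(E_U−E_D)/(RT) = (17.9−37.1)×10³/(8.314×490) = -19200/4074 = -4.713.
k_D/k_U = (1.31×10^9/7.53×10^7)·exp(-4.713) = 17.40 × 0.008978 = 0.156.

0.156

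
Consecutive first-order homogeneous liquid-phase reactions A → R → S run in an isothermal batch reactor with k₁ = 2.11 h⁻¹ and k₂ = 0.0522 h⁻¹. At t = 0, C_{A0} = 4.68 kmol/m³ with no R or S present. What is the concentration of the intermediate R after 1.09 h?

Solving the coupled first-order balances gives C_R(t) = [k₁/(k₂−k₁)]·C_{A0}·(e^(−k₁t) − e^(−k₂t)).
e^(−k₁t) = e^(−2.11×1.09) = e^(−2.300) = 0.1003; e^(−k₂t) = e^(−0.05690) = 0.9447.
C_R = 2.11×4.68/(0.0522−2.11) × (0.1003−0.9447) = (-4.799)×(-0.8444) = 4.052 kmol/m³.

4.05 kmol/m³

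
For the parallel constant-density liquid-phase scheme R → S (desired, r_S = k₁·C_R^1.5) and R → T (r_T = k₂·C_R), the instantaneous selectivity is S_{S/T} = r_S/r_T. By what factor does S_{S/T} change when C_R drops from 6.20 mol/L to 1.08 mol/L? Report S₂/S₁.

0.417

S_{S/T} = (k₁/k₂)·C_R^0.5, so S₂/S₁ = (C_{R,2}/C_{R,1})^0.5.
= (1.08/6.20)^0.5 = (0.1742)^0.5 = 0.417.
Selectivity toward S falls as C_R falls — high-concentration operation is favoured.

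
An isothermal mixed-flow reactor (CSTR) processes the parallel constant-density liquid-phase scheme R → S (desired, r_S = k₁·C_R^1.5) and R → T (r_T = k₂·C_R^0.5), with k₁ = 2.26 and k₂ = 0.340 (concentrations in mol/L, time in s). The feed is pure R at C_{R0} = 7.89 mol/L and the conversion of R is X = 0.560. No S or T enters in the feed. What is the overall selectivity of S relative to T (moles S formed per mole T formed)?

23.1

Exit C_R = C_{R0}(1−X) = 7.89×0.440 = 3.472 mol/L.
Rates in a CSTR are evaluated at the outlet concentration: r_S = 2.26×3.472^1.5 = 14.62, r_T = 0.340×3.472^0.5 = 0.6335.
Overall selectivity = C_S/C_T = r_Sτ/(r_Tτ) = r_S/r_T = 23.1.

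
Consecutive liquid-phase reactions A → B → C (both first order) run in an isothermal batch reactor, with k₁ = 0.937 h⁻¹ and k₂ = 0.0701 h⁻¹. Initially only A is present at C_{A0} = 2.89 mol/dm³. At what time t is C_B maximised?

2.99 h

For first-order series the maximum of C_B occurs at t_opt = ln(k₂/k₁)/(k₂−k₁).
= ln(0.0701/0.937)/(0.0701−0.937) = ln(0.07481)/-0.8669 = -2.593/-0.8669 = 2.99 h.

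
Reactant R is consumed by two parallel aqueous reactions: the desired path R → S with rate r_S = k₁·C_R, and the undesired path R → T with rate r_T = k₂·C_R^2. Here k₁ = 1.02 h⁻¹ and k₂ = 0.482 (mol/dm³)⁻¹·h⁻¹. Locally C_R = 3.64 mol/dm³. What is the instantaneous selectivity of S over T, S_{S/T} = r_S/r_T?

0.581

S_{S/T} = r_S/r_T = (k₁·C_R)/(k₂·C_R^2) = (k₁/k₂)·C_R⁻¹.
= (1.02×3.640) / (0.482×3.640^2) = 3.713/6.386 = 0.581.
The undesired path is higher order in R, so low C_R (CSTR or dilute feed) favours S.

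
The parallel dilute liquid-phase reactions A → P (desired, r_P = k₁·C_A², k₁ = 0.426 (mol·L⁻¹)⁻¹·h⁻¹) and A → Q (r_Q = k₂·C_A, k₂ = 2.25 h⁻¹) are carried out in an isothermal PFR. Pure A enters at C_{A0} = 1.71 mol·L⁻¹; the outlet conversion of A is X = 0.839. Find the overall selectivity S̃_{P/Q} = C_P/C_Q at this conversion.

0.183

C_A = C_{A0}(1−X) = 0.2753 mol·L⁻¹.
Along a PFR/batch, dC_Q/dC_A = −r_Q/(r_P+r_Q) = −k₂/(k₂+k₁·C_A).
Integrating from C_{A0} to C_A: C_Q = (2.25/0.426)·ln[(2.25+0.426·1.71)/(2.25+0.426·0.275)] = 5.282·ln(2.978/2.367) = 1.213 mol·L⁻¹.
Then C_P = (C_{A0}−C_A) − C_Q = 1.435 − 1.213 = 0.2217 mol·L⁻¹.
S̃_{P/Q} = C_P/C_Q = 0.2217/1.213 = 0.183.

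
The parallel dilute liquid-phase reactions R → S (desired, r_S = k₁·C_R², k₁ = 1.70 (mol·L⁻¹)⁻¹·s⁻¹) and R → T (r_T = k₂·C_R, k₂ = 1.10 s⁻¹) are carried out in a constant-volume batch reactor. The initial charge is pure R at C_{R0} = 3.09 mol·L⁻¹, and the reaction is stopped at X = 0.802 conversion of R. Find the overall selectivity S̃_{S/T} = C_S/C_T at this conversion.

C_R = C_{R0}(1−X) = 0.6118 mol·L⁻¹.
Along a PFR/batch, dC_T/dC_R = −r_T/(r_S+r_T) = −k₂/(k₂+k₁·C_R).
Integrating from C_{R0} to C_R: C_T = (1.10/1.70)·ln[(1.10+1.70·3.09)/(1.10+1.70·0.612)] = 0.6471·ln(6.353/2.140) = 0.7041 mol·L⁻¹.
Then C_S = (C_{R0}−C_R) − C_T = 2.478 − 0.7041 = 1.774 mol·L⁻¹.
S̃_{S/T} = C_S/C_T = 1.774/0.7041 = 2.52.

2.52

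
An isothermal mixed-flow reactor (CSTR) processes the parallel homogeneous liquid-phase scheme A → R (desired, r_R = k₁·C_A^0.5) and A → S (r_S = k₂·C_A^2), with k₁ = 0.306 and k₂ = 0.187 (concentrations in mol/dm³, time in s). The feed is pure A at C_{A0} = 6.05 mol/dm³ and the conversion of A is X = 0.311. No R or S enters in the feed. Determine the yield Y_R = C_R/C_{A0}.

Exit C_A = C_{A0}(1−X) = 6.05×0.689 = 4.168 mol/dm³.
In a CSTR the entire volume is at exit conditions, so r_R = 0.306×4.168^0.5 = 0.6248 and r_S = 0.187×4.168^2 = 3.249.
Fraction of consumed A going to R: r_R/(r_R+r_S) = 0.1613.
C_R = 0.1613·C_{A0}·X = 0.1613×6.05×0.311 = 0.303 mol/dm³; Y_R = C_R/C_{A0} = 0.0502.

0.0502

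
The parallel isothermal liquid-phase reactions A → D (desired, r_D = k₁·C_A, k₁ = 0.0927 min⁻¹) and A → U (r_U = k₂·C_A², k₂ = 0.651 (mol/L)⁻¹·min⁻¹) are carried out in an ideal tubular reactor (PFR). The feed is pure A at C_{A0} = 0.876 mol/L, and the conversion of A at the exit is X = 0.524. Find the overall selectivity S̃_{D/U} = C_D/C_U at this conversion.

C_A = C_{A0}(1−X) = 0.4170 mol/L.
Along a PFR/batch, dC_D/dC_A = −r_D/(r_D+r_U) = −k₁/(k₁+k₂·C_A).
Integrating from C_{A0} to C_A: C_D = (0.0927/0.651)·ln[(0.0927+0.651·0.876)/(0.0927+0.651·0.417)] = 0.1424·ln(0.6630/0.3642) = 0.08532 mol/L.
C_U = (C_{A0}−C_A)−C_D = 0.3737 mol/L; S̃_{D/U} = 0.08532/0.3737 = 0.228.

0.228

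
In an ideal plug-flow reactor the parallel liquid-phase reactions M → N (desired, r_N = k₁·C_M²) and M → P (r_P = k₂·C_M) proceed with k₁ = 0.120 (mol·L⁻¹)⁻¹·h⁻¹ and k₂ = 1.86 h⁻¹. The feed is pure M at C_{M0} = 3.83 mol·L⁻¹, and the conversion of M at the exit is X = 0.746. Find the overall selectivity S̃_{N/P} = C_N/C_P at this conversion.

0.152

C_M = C_{M0}(1−X) = 0.9728 mol·L⁻¹.
Along a PFR/batch, dC_P/dC_M = −r_P/(r_N+r_P) = −k₂/(k₂+k₁·C_M).
Integrating from C_{M0} to C_M: C_P = (1.86/0.120)·ln[(1.86+0.120·3.83)/(1.86+0.120·0.973)] = 15.50·ln(2.320/1.977) = 2.479 mol·L⁻¹.
Then C_N = (C_{M0}−C_M) − C_P = 2.857 − 2.479 = 0.3780 mol·L⁻¹.
S̃_{N/P} = C_N/C_P = 0.3780/2.479 = 0.152.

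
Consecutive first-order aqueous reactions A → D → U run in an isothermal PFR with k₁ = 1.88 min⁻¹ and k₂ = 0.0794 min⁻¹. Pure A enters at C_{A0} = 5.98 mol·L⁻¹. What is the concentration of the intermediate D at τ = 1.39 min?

Solving the coupled first-order balances gives C_D(τ) = [k₁/(k₂−k₁)]·C_{A0}·(e^(−k₁τ) − e^(−k₂τ)).
e^(−k₁τ) = e^(−1.88×1.39) = e^(−2.613) = 0.07330; e^(−k₂τ) = e^(−0.1104) = 0.8955.
C_D = 1.88×5.98/(0.0794−1.88) × (0.07330−0.8955) = (-6.244)×(-0.8222) = 5.134 mol·L⁻¹.

5.13 mol·L⁻¹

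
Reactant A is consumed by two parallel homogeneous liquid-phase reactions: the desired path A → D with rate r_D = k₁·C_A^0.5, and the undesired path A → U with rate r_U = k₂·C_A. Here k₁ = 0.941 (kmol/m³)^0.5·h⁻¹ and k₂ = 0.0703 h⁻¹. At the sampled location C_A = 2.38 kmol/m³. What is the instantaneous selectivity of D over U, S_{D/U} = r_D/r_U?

8.68

S_{D/U} = r_D/r_U = (k₁·C_A^0.5)/(k₂·C_A) = (k₁/k₂)·C_A^-0.5.
= (0.941×2.380^0.5) / (0.0703×2.380) = 1.452/0.1673 = 8.68.
The undesired path is higher order in A, so low C_A (CSTR or dilute feed) favours D.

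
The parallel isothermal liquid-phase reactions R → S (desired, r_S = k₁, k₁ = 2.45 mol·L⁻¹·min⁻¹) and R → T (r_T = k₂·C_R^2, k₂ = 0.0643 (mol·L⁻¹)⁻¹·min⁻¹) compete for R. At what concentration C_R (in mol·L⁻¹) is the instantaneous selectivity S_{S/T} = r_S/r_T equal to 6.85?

2.36 mol·L⁻¹

S_{S/T} = (k₁/k₂)·C_R^-2 ⇒ C_R = (S·k₂/k₁)^(-0.5).
= (6.85×0.0643/2.45)^(-0.5) = (0.1798)^(-0.5) = 2.36 mol·L⁻¹.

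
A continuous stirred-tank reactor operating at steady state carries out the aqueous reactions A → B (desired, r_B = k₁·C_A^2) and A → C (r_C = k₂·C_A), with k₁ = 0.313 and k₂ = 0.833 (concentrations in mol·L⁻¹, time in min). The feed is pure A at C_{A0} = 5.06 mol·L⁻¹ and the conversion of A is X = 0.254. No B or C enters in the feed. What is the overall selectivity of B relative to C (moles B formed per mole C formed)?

1.42

Exit C_A = C_{A0}(1−X) = 5.06×0.746 = 3.775 mol·L⁻¹.
A CSTR operates uniformly at the exit composition, giving r_B = 4.460 and r_C = 3.144 (each k·C_A^n at C_A = 3.775).
Overall selectivity = C_B/C_C = r_Bτ/(r_Cτ) = r_B/r_C = 1.42.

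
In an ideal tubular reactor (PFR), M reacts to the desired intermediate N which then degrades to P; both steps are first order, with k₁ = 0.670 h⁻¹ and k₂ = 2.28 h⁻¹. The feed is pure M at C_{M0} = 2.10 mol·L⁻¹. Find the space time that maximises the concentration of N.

0.761 h

Setting dC_N/dτ = 0 gives τ_opt = ln(k₂/k₁)/(k₂−k₁).
= ln(2.28/0.670)/(2.28−0.670) = ln(3.403)/1.610 = 1.225/1.610 = 0.761 h.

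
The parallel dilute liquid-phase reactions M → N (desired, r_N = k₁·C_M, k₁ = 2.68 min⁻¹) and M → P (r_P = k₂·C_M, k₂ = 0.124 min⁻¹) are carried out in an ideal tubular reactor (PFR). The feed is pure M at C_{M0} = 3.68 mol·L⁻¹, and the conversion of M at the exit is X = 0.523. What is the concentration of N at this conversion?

1.84 mol·L⁻¹

C_M = C_{M0}(1−X) = 1.755 mol·L⁻¹.
Both paths are first order in M, so the instantaneous fraction to N is constant: dC_N/d(−C_M) = k₁/(k₁+k₂) = 0.9558.
C_N = 0.9558·(C_{M0}−C_M) = 0.9558×1.925 = 1.84 mol·L⁻¹.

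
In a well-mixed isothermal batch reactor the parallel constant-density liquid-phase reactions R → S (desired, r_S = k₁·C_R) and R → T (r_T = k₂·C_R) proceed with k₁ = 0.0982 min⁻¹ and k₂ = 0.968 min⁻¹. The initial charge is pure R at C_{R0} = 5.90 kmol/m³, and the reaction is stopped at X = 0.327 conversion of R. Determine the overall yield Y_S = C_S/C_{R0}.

0.0301

C_R = C_{R0}(1−X) = 3.971 kmol/m³.
Both paths are first order in R, so the instantaneous fraction to S is constant: dC_S/d(−C_R) = k₁/(k₁+k₂) = 0.09210.
C_S = 0.09210·(C_{R0}−C_R) = 0.09210×1.929 = 0.178 kmol/m³.
Y_S = C_S/C_{R0} = 0.1777/5.90 = 0.0301.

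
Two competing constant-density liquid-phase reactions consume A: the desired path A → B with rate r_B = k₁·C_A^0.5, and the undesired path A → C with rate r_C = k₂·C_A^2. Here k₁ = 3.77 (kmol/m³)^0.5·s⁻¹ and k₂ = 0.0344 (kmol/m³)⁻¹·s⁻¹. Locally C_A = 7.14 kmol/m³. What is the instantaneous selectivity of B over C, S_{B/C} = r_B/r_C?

S_{B/C} = r_B/r_C = (k₁·C_A^0.5)/(k₂·C_A^2) = (k₁/k₂)·C_A^-1.5.
= (3.77×7.140^0.5) / (0.0344×7.140^2) = 10.07/1.754 = 5.74.

5.74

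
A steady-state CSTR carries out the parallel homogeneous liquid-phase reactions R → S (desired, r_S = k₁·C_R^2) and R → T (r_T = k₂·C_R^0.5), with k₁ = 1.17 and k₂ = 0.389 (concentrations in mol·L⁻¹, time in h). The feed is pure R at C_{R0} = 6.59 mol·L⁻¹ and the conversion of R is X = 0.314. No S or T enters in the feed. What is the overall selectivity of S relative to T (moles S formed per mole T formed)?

Exit C_R = C_{R0}(1−X) = 6.59×0.686 = 4.521 mol·L⁻¹.
A CSTR operates uniformly at the exit composition, giving r_S = 23.91 and r_T = 0.8271 (each k·C_R^n at C_R = 4.521).
Overall selectivity = C_S/C_T = r_Sτ/(r_Tτ) = r_S/r_T = 28.9.

28.9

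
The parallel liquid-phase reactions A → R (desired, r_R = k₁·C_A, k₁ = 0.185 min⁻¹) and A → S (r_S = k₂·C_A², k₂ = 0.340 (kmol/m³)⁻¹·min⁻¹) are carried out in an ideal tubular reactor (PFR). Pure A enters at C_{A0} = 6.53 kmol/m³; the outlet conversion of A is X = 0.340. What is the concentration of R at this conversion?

0.205 kmol/m³

C_A = C_{A0}(1−X) = 4.310 kmol/m³.
Along a PFR/batch, dC_R/dC_A = −r_R/(r_R+r_S) = −k₁/(k₁+k₂·C_A).
Integrating from C_{A0} to C_A: C_R = (0.185/0.340)·ln[(0.185+0.340·6.53)/(0.185+0.340·4.31)] = 0.5441·ln(2.405/1.650) = 0.2049 kmol/m³.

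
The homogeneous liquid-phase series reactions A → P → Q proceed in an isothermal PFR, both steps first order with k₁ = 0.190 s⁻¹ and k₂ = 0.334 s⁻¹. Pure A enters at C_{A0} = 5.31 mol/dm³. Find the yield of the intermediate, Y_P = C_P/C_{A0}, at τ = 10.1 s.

Solving the coupled first-order balances gives C_P(τ) = [k₁/(k₂−k₁)]·C_{A0}·(e^(−k₁τ) − e^(−k₂τ)).
e^(−k₁τ) = e^(−0.190×10.1) = e^(−1.919) = 0.1468; e^(−k₂τ) = e^(−3.373) = 0.03427.
C_P = 0.190×5.31/(0.334−0.190) × (0.1468−0.03427) = 7.006×0.1125 = 0.7881 mol/dm³.
Y_P = C_P/C_{A0} = 0.7881/5.31 = 0.148.

0.148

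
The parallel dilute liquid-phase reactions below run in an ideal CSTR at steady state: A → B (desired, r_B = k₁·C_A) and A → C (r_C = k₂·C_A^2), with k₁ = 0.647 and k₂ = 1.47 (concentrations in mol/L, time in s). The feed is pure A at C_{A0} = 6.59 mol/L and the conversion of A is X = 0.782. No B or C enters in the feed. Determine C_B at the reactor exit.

1.21 mol/L

Exit C_A = C_{A0}(1−X) = 6.59×0.218 = 1.437 mol/L.
A CSTR operates uniformly at the exit composition, giving r_B = 0.9295 and r_C = 3.034 (each k·C_A^n at C_A = 1.437).
Fraction of consumed A going to B: r_B/(r_B+r_C) = 0.2345.
C_B = 0.2345·C_{A0}·X = 0.2345×6.59×0.782 = 1.21 mol/L.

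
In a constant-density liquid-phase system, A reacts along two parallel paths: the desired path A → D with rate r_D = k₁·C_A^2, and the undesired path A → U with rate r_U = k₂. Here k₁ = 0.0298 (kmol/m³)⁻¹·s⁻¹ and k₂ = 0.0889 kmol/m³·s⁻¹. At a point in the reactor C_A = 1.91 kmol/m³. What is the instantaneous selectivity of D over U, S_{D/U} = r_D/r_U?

1.22

S_{D/U} = r_D/r_U = (k₁·C_A^2)/(k₂) = (k₁/k₂)·C_A^2.
= (0.0298×1.910^2) / (0.0889) = 0.1087/0.08890 = 1.22.
Since the desired path is higher order in A, keeping C_A high (PFR or concentrated feed) favours D.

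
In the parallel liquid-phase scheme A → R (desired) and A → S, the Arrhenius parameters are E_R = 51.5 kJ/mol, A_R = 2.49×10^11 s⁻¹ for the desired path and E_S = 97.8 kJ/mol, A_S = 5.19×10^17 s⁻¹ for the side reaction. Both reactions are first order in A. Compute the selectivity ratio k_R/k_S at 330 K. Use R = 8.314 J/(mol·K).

10.2

Since both paths have the same order in A, the concentration cancels and S_{R/S} = k_R/k_S = (A_R/A_S)·exp[(E_S−E_R)/(RT)].
(E_S−E_R)/(RT) = (97.8−51.5)×10³/(8.314×330) = 46300/2744 = 16.88.
k_R/k_S = (2.49×10^11/5.19×10^17)·exp(16.88) = 4.798×10^-7 × 2.133×10^7 = 10.2.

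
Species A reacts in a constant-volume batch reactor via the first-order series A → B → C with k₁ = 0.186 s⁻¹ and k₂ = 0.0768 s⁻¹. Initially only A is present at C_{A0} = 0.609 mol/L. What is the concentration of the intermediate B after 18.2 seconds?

0.221 mol/L

The intermediate concentration in a first-order A→B→C sequence is C_B = k₁C_{A0}(e^(−k₁t) − e^(−k₂t))/(k₂−k₁).
e^(−k₁t) = e^(−0.186×18.2) = e^(−3.385) = 0.03387; e^(−k₂t) = e^(−1.398) = 0.2471.
C_B = 0.186×0.609/(0.0768−0.186) × (0.03387−0.2471) = (-1.037)×(-0.2133) = 0.2212 mol/L.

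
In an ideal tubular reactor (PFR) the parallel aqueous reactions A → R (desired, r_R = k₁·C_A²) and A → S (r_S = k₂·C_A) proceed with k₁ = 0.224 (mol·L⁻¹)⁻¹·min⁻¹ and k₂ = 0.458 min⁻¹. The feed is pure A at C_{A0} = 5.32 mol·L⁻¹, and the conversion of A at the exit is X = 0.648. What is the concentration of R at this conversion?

C_A = C_{A0}(1−X) = 1.873 mol·L⁻¹.
Along a PFR/batch, dC_S/dC_A = −r_S/(r_R+r_S) = −k₂/(k₂+k₁·C_A).
Integrating from C_{A0} to C_A: C_S = (0.458/0.224)·ln[(0.458+0.224·5.32)/(0.458+0.224·1.87)] = 2.045·ln(1.650/0.8775) = 1.291 mol·L⁻¹.
Then C_R = (C_{A0}−C_A) − C_S = 3.447 − 1.291 = 2.157 mol·L⁻¹.

2.16 mol·L⁻¹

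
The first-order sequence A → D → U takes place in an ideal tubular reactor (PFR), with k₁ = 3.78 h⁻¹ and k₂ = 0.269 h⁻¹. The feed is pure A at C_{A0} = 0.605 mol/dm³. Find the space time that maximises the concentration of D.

0.753 h

Setting dC_D/dτ = 0 gives τ_opt = ln(k₂/k₁)/(k₂−k₁).
= ln(0.269/3.78)/(0.269−3.78) = ln(0.07116)/-3.511 = -2.643/-3.511 = 0.753 h.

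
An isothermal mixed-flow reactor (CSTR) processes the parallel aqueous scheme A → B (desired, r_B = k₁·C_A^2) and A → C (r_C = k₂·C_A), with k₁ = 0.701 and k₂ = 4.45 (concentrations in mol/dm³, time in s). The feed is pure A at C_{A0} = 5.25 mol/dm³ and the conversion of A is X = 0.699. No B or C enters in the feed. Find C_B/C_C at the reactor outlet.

Exit C_A = C_{A0}(1−X) = 5.25×0.301 = 1.580 mol/dm³.
In a CSTR the entire volume is at exit conditions, so r_B = 0.701×1.580^2 = 1.751 and r_C = 4.45×1.580 = 7.032.
Overall selectivity = C_B/C_C = r_Bτ/(r_Cτ) = r_B/r_C = 0.249.

0.249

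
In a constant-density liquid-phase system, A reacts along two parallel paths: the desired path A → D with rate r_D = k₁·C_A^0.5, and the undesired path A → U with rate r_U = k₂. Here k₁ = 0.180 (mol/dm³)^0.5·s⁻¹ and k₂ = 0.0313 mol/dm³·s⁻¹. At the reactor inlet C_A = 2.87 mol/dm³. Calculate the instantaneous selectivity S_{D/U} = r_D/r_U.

9.74

S_{D/U} = r_D/r_U = (k₁·C_A^0.5)/(k₂) = (k₁/k₂)·C_A^0.5.
= (0.180×2.870^0.5) / (0.0313) = 0.3049/0.03130 = 9.74.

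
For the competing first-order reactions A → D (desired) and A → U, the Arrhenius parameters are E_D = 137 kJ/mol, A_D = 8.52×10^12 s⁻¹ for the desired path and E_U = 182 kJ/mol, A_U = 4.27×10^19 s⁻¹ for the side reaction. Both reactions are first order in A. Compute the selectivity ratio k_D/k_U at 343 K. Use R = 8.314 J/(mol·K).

With equal orders, S_{D/U} = k_D/k_U = (A_D/A_U)·exp[(E_U−E_D)/(RT)].
(E_U−E_D)/(RT) = (182−137)×10³/(8.314×343) = 45000/2852 = 15.78.
k_D/k_U = (8.52×10^12/4.27×10^19)·exp(15.78) = 1.995×10^-7 × 7.132×10^6 = 1.42.
Since E_D < E_U, lowering the temperature improves selectivity toward D.

1.42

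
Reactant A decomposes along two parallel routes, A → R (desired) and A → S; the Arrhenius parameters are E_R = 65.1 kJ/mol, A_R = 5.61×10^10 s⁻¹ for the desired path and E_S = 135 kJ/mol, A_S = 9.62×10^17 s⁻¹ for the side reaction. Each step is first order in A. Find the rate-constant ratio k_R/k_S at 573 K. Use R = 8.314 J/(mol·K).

k_R/k_S = (A_R/A_S)·exp[−(E_R−E_S)/(RT)] = (A_R/A_S)·exp[(E_S−E_R)/(RT)].
(E_S−E_R)/(RT) = (135−65.1)×10³/(8.314×573) = 69900/4764 = 14.67.
k_R/k_S = (5.61×10^10/9.62×10^17)·exp(14.67) = 5.832×10^-8 × 2.357×10^6 = 0.137.
Since E_R < E_S, lowering the temperature improves selectivity toward R.

0.137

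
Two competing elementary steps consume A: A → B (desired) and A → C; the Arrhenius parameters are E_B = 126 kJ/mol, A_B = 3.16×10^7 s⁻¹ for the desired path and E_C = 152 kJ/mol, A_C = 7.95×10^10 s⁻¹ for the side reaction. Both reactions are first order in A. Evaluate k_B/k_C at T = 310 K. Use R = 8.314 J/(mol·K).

9.56

Since both paths have the same order in A, the concentration cancels and S_{B/C} = k_B/k_C = (A_B/A_C)·exp[(E_C−E_B)/(RT)].
(E_C−E_B)/(RT) = (152−126)×10³/(8.314×310) = 26000/2577 = 10.09.
k_B/k_C = (3.16×10^7/7.95×10^10)·exp(10.09) = 3.975×10^-4 × 24051 = 9.56.
Since E_B < E_C, lowering the temperature improves selectivity toward B.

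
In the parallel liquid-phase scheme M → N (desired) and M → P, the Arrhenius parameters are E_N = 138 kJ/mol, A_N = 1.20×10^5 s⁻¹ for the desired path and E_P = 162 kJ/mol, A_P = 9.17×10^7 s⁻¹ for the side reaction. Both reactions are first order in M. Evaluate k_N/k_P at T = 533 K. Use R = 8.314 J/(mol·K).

k_N/k_P = (A_N/A_P)·exp[−(E_N−E_P)/(RT)] = (A_N/A_P)·exp[(E_P−E_N)/(RT)].
(E_P−E_N)/(RT) = (162−138)×10³/(8.314×533) = 24000/4431 = 5.416.
k_N/k_P = (1.20×10^5/9.17×10^7)·exp(5.416) = 0.001309 × 225.0 = 0.294.

0.294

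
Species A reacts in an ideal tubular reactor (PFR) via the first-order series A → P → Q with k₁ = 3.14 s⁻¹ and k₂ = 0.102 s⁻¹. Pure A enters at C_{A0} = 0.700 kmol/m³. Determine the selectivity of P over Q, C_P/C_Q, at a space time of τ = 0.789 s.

17.6

The intermediate concentration in a first-order A→B→C sequence is C_P = k₁C_{A0}(e^(−k₁τ) − e^(−k₂τ))/(k₂−k₁).
e^(−k₁τ) = e^(−3.14×0.789) = e^(−2.477) = 0.08396; e^(−k₂τ) = e^(−0.08048) = 0.9227.
C_P = 3.14×0.700/(0.102−3.14) × (0.08396−0.9227) = (-0.7235)×(-0.8387) = 0.6068 kmol/m³.
C_A = C_{A0}e^(−k₁τ) = 0.05877 kmol/m³, so C_Q = C_{A0}−C_A−C_P = 0.03442 kmol/m³; C_P/C_Q = 17.6.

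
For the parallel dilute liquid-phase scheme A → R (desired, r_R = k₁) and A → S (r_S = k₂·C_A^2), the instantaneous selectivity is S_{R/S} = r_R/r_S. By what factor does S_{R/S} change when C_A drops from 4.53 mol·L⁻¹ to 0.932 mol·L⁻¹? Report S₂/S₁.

S_{R/S} = (k₁/k₂)·C_A^-2, so S₂/S₁ = (C_{A,2}/C_{A,1})^-2.
= (0.932/4.53)^(-2) = (0.2057)^(-2) = 23.6.

23.6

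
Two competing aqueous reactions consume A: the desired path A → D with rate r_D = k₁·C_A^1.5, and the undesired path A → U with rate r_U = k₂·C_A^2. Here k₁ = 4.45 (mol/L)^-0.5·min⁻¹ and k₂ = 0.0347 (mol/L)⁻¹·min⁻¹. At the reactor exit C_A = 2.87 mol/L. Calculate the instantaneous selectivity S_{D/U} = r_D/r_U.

75.7

S_{D/U} = r_D/r_U = (k₁·C_A^1.5)/(k₂·C_A^2) = (k₁/k₂)·C_A^-0.5.
= (4.45×2.870^1.5) / (0.0347×2.870^2) = 21.64/0.2858 = 75.7.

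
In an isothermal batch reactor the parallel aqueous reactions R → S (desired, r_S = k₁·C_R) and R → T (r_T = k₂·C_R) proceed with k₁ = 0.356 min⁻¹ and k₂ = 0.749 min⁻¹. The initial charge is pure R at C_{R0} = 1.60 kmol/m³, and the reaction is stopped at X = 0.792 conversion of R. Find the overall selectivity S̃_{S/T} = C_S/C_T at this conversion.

C_R = C_{R0}(1−X) = 0.3328 kmol/m³.
Both paths are first order in R, so the instantaneous fraction to S is constant: dC_S/d(−C_R) = k₁/(k₁+k₂) = 0.3222.
C_S = 0.3222·(C_{R0}−C_R) = 0.3222×1.267 = 0.408 kmol/m³.
C_T = (C_{R0}−C_R)−C_S = 0.8589 kmol/m³; S̃_{S/T} = 0.4083/0.8589 = 0.475.

0.475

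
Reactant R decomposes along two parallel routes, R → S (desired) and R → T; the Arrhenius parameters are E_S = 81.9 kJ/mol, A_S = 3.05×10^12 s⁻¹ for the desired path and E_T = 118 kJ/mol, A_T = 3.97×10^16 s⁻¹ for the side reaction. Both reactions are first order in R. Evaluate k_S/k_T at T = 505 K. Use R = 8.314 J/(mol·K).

k_S/k_T = (A_S/A_T)·exp[−(E_S−E_T)/(RT)] = (A_S/A_T)·exp[(E_T−E_S)/(RT)].
(E_T−E_S)/(RT) = (118−81.9)×10³/(8.314×505) = 36100/4199 = 8.598.
k_S/k_T = (3.05×10^12/3.97×10^16)·exp(8.598) = 7.683×10^-5 × 5422 = 0.417.
Since E_S < E_T, lowering the temperature improves selectivity toward S.

0.417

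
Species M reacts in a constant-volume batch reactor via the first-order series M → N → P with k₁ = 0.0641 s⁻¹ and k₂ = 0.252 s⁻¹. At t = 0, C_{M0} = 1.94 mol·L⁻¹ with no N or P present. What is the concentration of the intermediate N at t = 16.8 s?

For first-order series with pure M initially, C_N(t) = k₁C_{M0}/(k₂−k₁)·(e^(−k₁t) − e^(−k₂t)).
e^(−k₁t) = e^(−0.0641×16.8) = e^(−1.077) = 0.3407; e^(−k₂t) = e^(−4.234) = 0.01450.
C_N = 0.0641×1.94/(0.252−0.0641) × (0.3407−0.01450) = 0.6618×0.3262 = 0.2159 mol·L⁻¹.

0.216 mol·L⁻¹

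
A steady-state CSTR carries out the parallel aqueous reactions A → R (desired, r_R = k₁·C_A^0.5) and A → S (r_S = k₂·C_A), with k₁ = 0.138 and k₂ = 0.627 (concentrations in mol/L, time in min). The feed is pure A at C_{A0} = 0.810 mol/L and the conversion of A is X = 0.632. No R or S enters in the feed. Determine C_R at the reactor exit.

Exit C_A = C_{A0}(1−X) = 0.810×0.368 = 0.2981 mol/L.
A CSTR operates uniformly at the exit composition, giving r_R = 0.07534 and r_S = 0.1869 (each k·C_A^n at C_A = 0.2981).
Fraction of consumed A going to R: r_R/(r_R+r_S) = 0.2873.
C_R = 0.2873·C_{A0}·X = 0.2873×0.810×0.632 = 0.147 mol/L.

0.147 mol/L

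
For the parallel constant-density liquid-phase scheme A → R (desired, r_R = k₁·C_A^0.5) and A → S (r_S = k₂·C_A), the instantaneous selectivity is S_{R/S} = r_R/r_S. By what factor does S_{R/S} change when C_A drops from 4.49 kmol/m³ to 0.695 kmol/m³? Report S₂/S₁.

2.54

S_{R/S} = (k₁/k₂)·C_A^-0.5, so S₂/S₁ = (C_{A,2}/C_{A,1})^-0.5.
= (0.695/4.49)^(-0.5) = (0.1548)^(-0.5) = 2.54.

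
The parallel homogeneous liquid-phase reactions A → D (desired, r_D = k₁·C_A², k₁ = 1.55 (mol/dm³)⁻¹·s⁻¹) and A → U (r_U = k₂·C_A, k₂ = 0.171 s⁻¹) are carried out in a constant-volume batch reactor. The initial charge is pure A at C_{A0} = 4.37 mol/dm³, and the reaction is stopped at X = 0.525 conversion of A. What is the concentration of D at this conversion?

2.22 mol/dm³

C_A = C_{A0}(1−X) = 2.076 mol/dm³.
Along a PFR/batch, dC_U/dC_A = −r_U/(r_D+r_U) = −k₂/(k₂+k₁·C_A).
Integrating from C_{A0} to C_A: C_U = (0.171/1.55)·ln[(0.171+1.55·4.37)/(0.171+1.55·2.08)] = 0.1103·ln(6.945/3.388) = 0.07917 mol/dm³.
Then C_D = (C_{A0}−C_A) − C_U = 2.294 − 0.07917 = 2.215 mol/dm³.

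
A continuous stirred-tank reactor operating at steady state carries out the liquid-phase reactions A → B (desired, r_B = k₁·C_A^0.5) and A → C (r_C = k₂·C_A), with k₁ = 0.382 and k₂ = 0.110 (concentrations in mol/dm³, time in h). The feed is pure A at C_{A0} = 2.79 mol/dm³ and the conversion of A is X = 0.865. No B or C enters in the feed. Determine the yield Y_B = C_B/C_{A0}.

0.735

Exit C_A = C_{A0}(1−X) = 2.79×0.135 = 0.3767 mol/dm³.
In a CSTR the entire volume is at exit conditions, so r_B = 0.382×0.3767^0.5 = 0.2344 and r_C = 0.110×0.3767 = 0.04143.
Fraction of consumed A going to B: r_B/(r_B+r_C) = 0.8498.
C_B = 0.8498·C_{A0}·X = 0.8498×2.79×0.865 = 2.05 mol/dm³; Y_B = C_B/C_{A0} = 0.735.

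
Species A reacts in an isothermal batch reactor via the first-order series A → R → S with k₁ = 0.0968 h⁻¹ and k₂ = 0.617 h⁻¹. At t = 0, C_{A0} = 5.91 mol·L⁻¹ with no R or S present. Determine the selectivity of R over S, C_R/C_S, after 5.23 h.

The intermediate concentration in a first-order A→B→C sequence is C_R = k₁C_{A0}(e^(−k₁t) − e^(−k₂t))/(k₂−k₁).
e^(−k₁t) = e^(−0.0968×5.23) = e^(−0.5063) = 0.6027; e^(−k₂t) = e^(−3.227) = 0.03968.
C_R = 0.0968×5.91/(0.617−0.0968) × (0.6027−0.03968) = 1.100×0.5631 = 0.6192 mol·L⁻¹.
C_A = C_{A0}e^(−k₁t) = 3.562 mol·L⁻¹, so C_S = C_{A0}−C_A−C_R = 1.729 mol·L⁻¹; C_R/C_S = 0.358.

0.358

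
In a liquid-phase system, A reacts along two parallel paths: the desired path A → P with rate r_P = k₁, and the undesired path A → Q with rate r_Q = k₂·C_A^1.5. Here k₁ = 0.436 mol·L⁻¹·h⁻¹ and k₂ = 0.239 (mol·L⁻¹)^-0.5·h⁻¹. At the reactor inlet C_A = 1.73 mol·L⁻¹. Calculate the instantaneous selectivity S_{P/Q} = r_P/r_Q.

S_{P/Q} = r_P/r_Q = (k₁)/(k₂·C_A^1.5) = (k₁/k₂)·C_A^-1.5.
= (0.436) / (0.239×1.730^1.5) = 0.4360/0.5438 = 0.802.
The undesired path is higher order in A, so low C_A (CSTR or dilute feed) favours P.

0.802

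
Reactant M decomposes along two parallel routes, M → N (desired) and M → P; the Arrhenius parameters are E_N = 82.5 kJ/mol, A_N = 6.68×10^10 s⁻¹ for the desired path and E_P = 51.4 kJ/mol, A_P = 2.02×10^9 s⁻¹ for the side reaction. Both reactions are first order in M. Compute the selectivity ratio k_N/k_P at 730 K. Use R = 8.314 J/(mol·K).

0.197

Since both paths have the same order in M, the concentration cancels and S_{N/P} = k_N/k_P = (A_N/A_P)·exp[(E_P−E_N)/(RT)].
(E_P−E_N)/(RT) = (51.4−82.5)×10³/(8.314×730) = -31100/6069 = -5.124.
k_N/k_P = (6.68×10^10/2.02×10^9)·exp(-5.124) = 33.07 × 0.005951 = 0.197.
Since E_N > E_P, raising the temperature improves selectivity toward N.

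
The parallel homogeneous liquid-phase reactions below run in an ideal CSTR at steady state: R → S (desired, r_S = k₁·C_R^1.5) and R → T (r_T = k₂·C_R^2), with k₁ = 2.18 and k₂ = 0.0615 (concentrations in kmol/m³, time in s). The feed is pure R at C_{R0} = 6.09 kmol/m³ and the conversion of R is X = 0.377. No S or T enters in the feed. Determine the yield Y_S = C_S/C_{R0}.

Exit C_R = C_{R0}(1−X) = 6.09×0.623 = 3.794 kmol/m³.
Rates in a CSTR are evaluated at the outlet concentration: r_S = 2.18×3.794^1.5 = 16.11, r_T = 0.0615×3.794^2 = 0.8853.
Fraction of consumed R going to S: r_S/(r_S+r_T) = 0.9479.
C_S = 0.9479·C_{R0}·X = 0.9479×6.09×0.377 = 2.18 kmol/m³; Y_S = C_S/C_{R0} = 0.357.

0.357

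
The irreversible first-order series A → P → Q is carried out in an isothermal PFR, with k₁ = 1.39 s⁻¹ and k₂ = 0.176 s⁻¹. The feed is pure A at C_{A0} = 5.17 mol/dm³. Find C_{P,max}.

3.83 mol/dm³

For a first-order series the maximum intermediate yield is C_{P,max}/C_{A0} = (k₁/k₂)^[k₂/(k₂−k₁)].
= (1.39/0.176)^(0.176/(0.176−1.39)) = (7.898)^(-0.1450) = 0.7411.
C_{P,max} = 0.7411×5.17 = 3.83 mol/dm³.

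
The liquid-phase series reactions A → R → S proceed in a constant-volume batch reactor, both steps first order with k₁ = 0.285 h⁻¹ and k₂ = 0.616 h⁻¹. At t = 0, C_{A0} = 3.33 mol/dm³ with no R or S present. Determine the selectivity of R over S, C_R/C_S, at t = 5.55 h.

0.231

Solving the coupled first-order balances gives C_R(t) = [k₁/(k₂−k₁)]·C_{A0}·(e^(−k₁t) − e^(−k₂t)).
e^(−k₁t) = e^(−0.285×5.55) = e^(−1.582) = 0.2056; e^(−k₂t) = e^(−3.419) = 0.03275.
C_R = 0.285×3.33/(0.616−0.285) × (0.2056−0.03275) = 2.867×0.1729 = 0.4956 mol/dm³.
C_A = C_{A0}e^(−k₁t) = 0.6847 mol/dm³, so C_S = C_{A0}−C_A−C_R = 2.150 mol/dm³; C_R/C_S = 0.231.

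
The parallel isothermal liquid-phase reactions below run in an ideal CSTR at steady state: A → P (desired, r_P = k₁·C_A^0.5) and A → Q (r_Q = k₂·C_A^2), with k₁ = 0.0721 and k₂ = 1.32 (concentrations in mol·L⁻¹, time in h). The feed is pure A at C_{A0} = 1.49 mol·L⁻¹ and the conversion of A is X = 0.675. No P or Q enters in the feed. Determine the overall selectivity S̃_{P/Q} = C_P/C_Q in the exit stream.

0.162

Exit C_A = C_{A0}(1−X) = 1.49×0.325 = 0.4842 mol·L⁻¹.
In a CSTR the entire volume is at exit conditions, so r_P = 0.0721×0.4842^0.5 = 0.05017 and r_Q = 1.32×0.4842^2 = 0.3095.
Overall selectivity = C_P/C_Q = r_Pτ/(r_Qτ) = r_P/r_Q = 0.162.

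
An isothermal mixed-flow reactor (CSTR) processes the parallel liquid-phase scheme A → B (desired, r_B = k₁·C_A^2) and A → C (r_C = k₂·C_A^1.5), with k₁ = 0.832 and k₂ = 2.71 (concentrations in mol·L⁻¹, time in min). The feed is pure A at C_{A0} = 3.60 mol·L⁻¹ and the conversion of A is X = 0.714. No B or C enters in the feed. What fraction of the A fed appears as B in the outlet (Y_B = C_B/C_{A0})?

Exit C_A = C_{A0}(1−X) = 3.60×0.286 = 1.030 mol·L⁻¹.
In a CSTR the entire volume is at exit conditions, so r_B = 0.832×1.030^2 = 0.8820 and r_C = 2.71×1.030^1.5 = 2.831.
Fraction of consumed A going to B: r_B/(r_B+r_C) = 0.2375.
C_B = 0.2375·C_{A0}·X = 0.2375×3.60×0.714 = 0.611 mol·L⁻¹; Y_B = C_B/C_{A0} = 0.170.

0.170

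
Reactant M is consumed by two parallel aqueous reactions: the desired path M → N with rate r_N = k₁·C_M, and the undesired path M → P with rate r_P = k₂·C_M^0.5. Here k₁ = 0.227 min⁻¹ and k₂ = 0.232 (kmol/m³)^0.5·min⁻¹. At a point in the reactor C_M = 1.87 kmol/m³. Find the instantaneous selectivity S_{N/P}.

1.34

S_{N/P} = r_N/r_P = (k₁·C_M)/(k₂·C_M^0.5) = (k₁/k₂)·C_M^0.5.
= (0.227×1.870) / (0.232×1.870^0.5) = 0.4245/0.3173 = 1.34.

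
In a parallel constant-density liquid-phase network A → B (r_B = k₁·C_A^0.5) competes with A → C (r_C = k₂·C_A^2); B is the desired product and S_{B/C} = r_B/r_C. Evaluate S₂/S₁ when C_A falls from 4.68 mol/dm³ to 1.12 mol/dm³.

S_{B/C} = (k₁/k₂)·C_A^-1.5, so S₂/S₁ = (C_{A,2}/C_{A,1})^-1.5.
= (1.12/4.68)^(-1.5) = (0.2393)^(-1.5) = 8.54.

8.54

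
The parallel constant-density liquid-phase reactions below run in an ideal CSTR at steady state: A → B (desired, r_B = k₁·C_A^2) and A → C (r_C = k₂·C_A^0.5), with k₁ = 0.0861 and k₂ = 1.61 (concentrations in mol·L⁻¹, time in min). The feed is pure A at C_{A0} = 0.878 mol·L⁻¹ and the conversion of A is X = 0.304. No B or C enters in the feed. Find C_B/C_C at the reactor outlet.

0.0255

Exit C_A = C_{A0}(1−X) = 0.878×0.696 = 0.6111 mol·L⁻¹.
In a CSTR the entire volume is at exit conditions, so r_B = 0.0861×0.6111^2 = 0.03215 and r_C = 1.61×0.6111^0.5 = 1.259.
Overall selectivity = C_B/C_C = r_Bτ/(r_Cτ) = r_B/r_C = 0.0255.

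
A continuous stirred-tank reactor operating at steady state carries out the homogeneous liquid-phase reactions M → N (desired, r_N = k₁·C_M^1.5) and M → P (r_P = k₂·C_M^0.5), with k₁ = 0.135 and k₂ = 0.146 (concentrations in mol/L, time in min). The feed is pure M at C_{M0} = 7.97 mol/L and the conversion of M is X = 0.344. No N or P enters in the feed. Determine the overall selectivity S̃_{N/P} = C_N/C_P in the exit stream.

Exit C_M = C_{M0}(1−X) = 7.97×0.656 = 5.228 mol/L.
In a CSTR the entire volume is at exit conditions, so r_N = 0.135×5.228^1.5 = 1.614 and r_P = 0.146×5.228^0.5 = 0.3338.
Overall selectivity = C_N/C_P = r_Nτ/(r_Pτ) = r_N/r_P = 4.83.

4.83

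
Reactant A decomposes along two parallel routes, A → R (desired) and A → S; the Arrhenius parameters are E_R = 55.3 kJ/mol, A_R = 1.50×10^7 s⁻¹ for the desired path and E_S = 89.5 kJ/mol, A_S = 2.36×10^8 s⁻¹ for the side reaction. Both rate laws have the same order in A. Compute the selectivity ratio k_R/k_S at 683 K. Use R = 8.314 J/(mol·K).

26.2

Since both paths have the same order in A, the concentration cancels and S_{R/S} = k_R/k_S = (A_R/A_S)·exp[(E_S−E_R)/(RT)].
(E_S−E_R)/(RT) = (89.5−55.3)×10³/(8.314×683) = 34200/5678 = 6.023.
k_R/k_S = (1.50×10^7/2.36×10^8)·exp(6.023) = 0.06356 × 412.7 = 26.2.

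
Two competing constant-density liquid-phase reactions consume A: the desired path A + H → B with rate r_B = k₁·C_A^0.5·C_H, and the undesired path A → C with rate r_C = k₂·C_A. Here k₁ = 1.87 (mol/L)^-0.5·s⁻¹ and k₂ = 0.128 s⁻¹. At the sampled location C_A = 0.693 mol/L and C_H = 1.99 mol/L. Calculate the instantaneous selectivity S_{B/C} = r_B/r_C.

S_{B/C} = r_B/r_C = (k₁·C_A^0.5·C_H)/(k₂·C_A) = (k₁/k₂)·C_A^-0.5·C_H.
= (1.87×0.6930^0.5×1.990) / (0.128×0.6930) = 3.098/0.08870 = 34.9.
The undesired path is higher order in A, so low C_A (CSTR or dilute feed) favours B.

34.9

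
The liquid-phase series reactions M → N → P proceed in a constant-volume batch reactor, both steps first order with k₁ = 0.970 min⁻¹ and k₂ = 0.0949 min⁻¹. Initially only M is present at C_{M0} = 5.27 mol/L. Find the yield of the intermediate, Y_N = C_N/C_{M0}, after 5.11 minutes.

0.675

The intermediate concentration in a first-order A→B→C sequence is C_N = k₁C_{M0}(e^(−k₁t) − e^(−k₂t))/(k₂−k₁).
e^(−k₁t) = e^(−0.970×5.11) = e^(−4.957) = 0.007036; e^(−k₂t) = e^(−0.4849) = 0.6157.
C_N = 0.970×5.27/(0.0949−0.970) × (0.007036−0.6157) = (-5.842)×(-0.6087) = 3.556 mol/L.
Y_N = C_N/C_{M0} = 3.556/5.27 = 0.675.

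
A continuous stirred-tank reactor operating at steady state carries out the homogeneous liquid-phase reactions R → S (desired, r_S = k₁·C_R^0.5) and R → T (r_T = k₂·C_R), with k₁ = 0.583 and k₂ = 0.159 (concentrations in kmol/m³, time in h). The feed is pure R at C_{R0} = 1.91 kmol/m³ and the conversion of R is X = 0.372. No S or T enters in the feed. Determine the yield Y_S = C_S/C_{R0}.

Exit C_R = C_{R0}(1−X) = 1.91×0.628 = 1.199 kmol/m³.
Rates in a CSTR are evaluated at the outlet concentration: r_S = 0.583×1.199^0.5 = 0.6385, r_T = 0.159×1.199 = 0.1907.
Fraction of consumed R going to S: r_S/(r_S+r_T) = 0.7700.
C_S = 0.7700·C_{R0}·X = 0.7700×1.91×0.372 = 0.547 kmol/m³; Y_S = C_S/C_{R0} = 0.286.

0.286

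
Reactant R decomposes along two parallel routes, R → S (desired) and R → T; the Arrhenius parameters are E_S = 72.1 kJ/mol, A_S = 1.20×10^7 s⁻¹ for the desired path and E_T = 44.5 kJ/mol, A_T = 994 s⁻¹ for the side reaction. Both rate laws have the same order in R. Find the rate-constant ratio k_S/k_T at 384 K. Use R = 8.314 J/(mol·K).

2.12

Since both paths have the same order in R, the concentration cancels and S_{S/T} = k_S/k_T = (A_S/A_T)·exp[(E_T−E_S)/(RT)].
(E_T−E_S)/(RT) = (44.5−72.1)×10³/(8.314×384) = -27600/3193 = -8.645.
k_S/k_T = (1.20×10^7/994)·exp(-8.645) = 12072 × 1.760×10^-4 = 2.12.
Since E_S > E_T, raising the temperature improves selectivity toward S.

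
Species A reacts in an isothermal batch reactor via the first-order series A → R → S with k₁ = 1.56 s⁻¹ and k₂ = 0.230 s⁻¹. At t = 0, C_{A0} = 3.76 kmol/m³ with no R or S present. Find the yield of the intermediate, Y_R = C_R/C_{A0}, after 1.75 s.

Solving the coupled first-order balances gives C_R(t) = [k₁/(k₂−k₁)]·C_{A0}·(e^(−k₁t) − e^(−k₂t)).
e^(−k₁t) = e^(−1.56×1.75) = e^(−2.730) = 0.06522; e^(−k₂t) = e^(−0.4025) = 0.6686.
C_R = 1.56×3.76/(0.230−1.56) × (0.06522−0.6686) = (-4.410)×(-0.6034) = 2.661 kmol/m³.
Y_R = C_R/C_{A0} = 2.661/3.76 = 0.708.

0.708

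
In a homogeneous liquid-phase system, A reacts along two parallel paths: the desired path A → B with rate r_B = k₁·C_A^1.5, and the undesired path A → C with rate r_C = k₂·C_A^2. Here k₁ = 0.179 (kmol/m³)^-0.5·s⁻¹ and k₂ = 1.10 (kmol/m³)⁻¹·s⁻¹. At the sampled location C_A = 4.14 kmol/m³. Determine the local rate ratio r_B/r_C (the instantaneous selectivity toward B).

0.0800

S_{B/C} = r_B/r_C = (k₁·C_A^1.5)/(k₂·C_A^2) = (k₁/k₂)·C_A^-0.5.
= (0.179×4.140^1.5) / (1.10×4.140^2) = 1.508/18.85 = 0.0800.
The undesired path is higher order in A, so low C_A (CSTR or dilute feed) favours B.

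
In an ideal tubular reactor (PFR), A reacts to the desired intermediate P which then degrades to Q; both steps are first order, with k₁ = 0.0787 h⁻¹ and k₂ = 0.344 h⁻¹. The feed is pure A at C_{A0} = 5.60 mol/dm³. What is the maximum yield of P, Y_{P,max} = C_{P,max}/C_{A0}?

0.148

For a first-order series the maximum intermediate yield is C_{P,max}/C_{A0} = (k₁/k₂)^[k₂/(k₂−k₁)].
= (0.0787/0.344)^(0.344/(0.344−0.0787)) = (0.2288)^(1.297) = 0.1477.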